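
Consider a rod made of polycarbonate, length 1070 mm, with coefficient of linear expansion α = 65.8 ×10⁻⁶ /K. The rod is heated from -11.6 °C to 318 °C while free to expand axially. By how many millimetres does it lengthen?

ΔT = 318 − (-11.6) = 329.6 K.
ΔL = α·L₀·ΔT = 65.8×10⁻⁶ × 1070 mm × 329.6 K = 23.2 mm.

23.2 mm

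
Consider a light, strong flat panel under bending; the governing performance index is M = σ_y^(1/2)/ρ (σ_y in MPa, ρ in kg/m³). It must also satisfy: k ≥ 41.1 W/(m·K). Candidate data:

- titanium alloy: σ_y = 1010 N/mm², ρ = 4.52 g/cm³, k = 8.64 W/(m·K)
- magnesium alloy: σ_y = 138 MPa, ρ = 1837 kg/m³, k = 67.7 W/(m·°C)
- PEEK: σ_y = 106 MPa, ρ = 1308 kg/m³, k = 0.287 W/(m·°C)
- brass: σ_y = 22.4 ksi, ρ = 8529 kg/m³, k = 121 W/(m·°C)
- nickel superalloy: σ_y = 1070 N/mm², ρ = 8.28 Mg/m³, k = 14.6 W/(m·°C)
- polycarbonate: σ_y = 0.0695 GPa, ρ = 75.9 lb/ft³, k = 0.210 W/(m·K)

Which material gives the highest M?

magnesium alloy

Screen on constraints: k ≥ 41.1 W/(m·K). Survivors: magnesium alloy, brass.
Putting every candidate on a common basis:
  magnesium alloy: σ_y = 138.0 MPa, ρ = 1837 kg/m³
  brass: σ_y = 154.4 MPa, ρ = 8529 kg/m³
  magnesium alloy: M = 6.39×10⁻³
  brass: M = 1.46×10⁻³
Magnesium alloy has the largest M.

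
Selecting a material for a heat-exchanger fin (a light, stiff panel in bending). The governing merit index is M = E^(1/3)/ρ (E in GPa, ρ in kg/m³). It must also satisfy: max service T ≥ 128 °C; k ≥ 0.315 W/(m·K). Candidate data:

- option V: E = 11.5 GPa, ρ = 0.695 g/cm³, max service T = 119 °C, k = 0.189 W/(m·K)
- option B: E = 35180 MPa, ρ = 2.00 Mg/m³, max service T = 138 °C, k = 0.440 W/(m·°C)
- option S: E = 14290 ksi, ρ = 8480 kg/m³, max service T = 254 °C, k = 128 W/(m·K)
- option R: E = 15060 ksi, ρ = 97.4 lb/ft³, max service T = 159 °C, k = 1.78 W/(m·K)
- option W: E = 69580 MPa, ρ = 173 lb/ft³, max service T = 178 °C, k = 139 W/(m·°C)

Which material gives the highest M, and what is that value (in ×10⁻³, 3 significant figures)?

Screen on constraints: max service T ≥ 128 °C; k ≥ 0.315 W/(m·K). Survivors: option B, option S, option R, option W.
After converting to SI:
  option B: E = 35.18 GPa, ρ = 2000 kg/m³
  option S: E = 98.53 GPa, ρ = 8480 kg/m³
  option R: E = 103.8 GPa, ρ = 1560 kg/m³
  option W: E = 69.58 GPa, ρ = 2771 kg/m³
  option R: M = 3.01×10⁻³
  option B: M = 1.64×10⁻³
  option W: M = 1.48×10⁻³
  option S: M = 0.545×10⁻³
Option R has the largest M.

option R, M = 3.01×10⁻³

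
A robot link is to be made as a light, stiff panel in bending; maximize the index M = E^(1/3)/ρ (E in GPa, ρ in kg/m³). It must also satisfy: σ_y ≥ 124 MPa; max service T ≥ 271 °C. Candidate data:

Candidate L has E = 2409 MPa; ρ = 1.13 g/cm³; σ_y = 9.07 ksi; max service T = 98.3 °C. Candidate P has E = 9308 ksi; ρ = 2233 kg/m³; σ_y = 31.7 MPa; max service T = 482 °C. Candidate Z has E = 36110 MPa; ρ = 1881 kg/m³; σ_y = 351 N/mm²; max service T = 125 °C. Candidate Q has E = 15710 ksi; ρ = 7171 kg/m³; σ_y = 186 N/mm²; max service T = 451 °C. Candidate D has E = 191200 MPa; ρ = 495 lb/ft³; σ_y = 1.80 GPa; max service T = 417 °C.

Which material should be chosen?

Screen on constraints: σ_y ≥ 124 MPa; max service T ≥ 271 °C. Survivors: candidate Q, candidate D.
Putting every candidate on a common basis:
  candidate Q: E = 108.3 GPa, ρ = 7171 kg/m³
  candidate D: E = 191.2 GPa, ρ = 7929 kg/m³
  candidate D: M = 0.727×10⁻³
  candidate Q: M = 0.665×10⁻³
Candidate D ranks first.

candidate D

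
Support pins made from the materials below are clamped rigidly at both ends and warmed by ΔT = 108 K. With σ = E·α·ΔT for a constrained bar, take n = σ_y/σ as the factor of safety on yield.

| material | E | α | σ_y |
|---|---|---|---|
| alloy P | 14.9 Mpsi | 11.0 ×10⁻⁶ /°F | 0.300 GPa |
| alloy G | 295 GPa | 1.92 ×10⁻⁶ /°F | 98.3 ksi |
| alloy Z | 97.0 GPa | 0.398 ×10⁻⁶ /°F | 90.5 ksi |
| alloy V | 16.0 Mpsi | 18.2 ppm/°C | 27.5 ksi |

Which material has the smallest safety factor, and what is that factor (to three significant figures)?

Converting E to GPa, α to ×10⁻⁶/K, σ_y to MPa, then σ and n for each:
  alloy P: E = 102.7, α = 19.8, σ_y = 300.0 → σ = 220 MPa, n = 1.37
  alloy G: E = 295.0, α = 3.46, σ_y = 677.8 → σ = 110 MPa, n = 6.16
  alloy Z: E = 97.00, α = 0.716, σ_y = 624.0 → σ = 7.51 MPa, n = 83.1
  alloy V: E = 110.3, α = 18.2, σ_y = 189.6 → σ = 217 MPa, n = 0.874
Smallest n: alloy V with n = 0.874.

alloy V, n = 0.874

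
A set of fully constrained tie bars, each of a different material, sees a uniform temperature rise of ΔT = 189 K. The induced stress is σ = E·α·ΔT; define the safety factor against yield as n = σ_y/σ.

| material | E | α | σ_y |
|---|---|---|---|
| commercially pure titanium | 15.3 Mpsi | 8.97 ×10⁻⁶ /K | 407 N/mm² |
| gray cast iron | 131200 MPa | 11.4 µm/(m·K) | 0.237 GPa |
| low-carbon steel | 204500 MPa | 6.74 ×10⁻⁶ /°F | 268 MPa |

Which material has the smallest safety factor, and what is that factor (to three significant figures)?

low-carbon steel, n = 0.572

With everything in SI (GPa, ×10⁻⁶/K, MPa):
  commercially pure titanium: E = 105.5, α = 8.97, σ_y = 407.0 → σ = 179 MPa, n = 2.28
  gray cast iron: E = 131.2, α = 11.4, σ_y = 237.0 → σ = 283 MPa, n = 0.838
  low-carbon steel: E = 204.5, α = 12.1, σ_y = 268.0 → σ = 469 MPa, n = 0.572
Low-carbon steel has the lowest safety factor, n = 0.572.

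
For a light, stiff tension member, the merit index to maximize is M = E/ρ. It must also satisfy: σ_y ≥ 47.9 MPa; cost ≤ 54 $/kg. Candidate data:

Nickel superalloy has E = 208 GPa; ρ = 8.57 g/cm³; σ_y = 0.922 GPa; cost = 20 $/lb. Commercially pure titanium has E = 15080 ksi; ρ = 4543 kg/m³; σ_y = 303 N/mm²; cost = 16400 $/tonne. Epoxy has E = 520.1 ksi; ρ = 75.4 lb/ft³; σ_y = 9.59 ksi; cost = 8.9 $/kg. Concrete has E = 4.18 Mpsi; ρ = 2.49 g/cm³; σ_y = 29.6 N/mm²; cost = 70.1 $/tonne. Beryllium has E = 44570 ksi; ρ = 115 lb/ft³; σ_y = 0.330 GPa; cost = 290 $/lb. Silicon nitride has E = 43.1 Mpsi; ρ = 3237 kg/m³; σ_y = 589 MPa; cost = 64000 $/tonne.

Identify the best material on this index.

Screen on constraints: σ_y ≥ 47.9 MPa; cost ≤ 54 $/kg. Survivors: nickel superalloy, commercially pure titanium, epoxy.
Convert each candidate to consistent units, then evaluate M:
  nickel superalloy: E = 208.0 GPa, ρ = 8570 kg/m³
  commercially pure titanium: E = 104.0 GPa, ρ = 4543 kg/m³
  epoxy: E = 3.586 GPa, ρ = 1208 kg/m³
  nickel superalloy: M = 24.3 MN·m/kg
  commercially pure titanium: M = 22.9 MN·m/kg
  epoxy: M = 2.97 MN·m/kg
The maximum is for nickel superalloy.

nickel superalloy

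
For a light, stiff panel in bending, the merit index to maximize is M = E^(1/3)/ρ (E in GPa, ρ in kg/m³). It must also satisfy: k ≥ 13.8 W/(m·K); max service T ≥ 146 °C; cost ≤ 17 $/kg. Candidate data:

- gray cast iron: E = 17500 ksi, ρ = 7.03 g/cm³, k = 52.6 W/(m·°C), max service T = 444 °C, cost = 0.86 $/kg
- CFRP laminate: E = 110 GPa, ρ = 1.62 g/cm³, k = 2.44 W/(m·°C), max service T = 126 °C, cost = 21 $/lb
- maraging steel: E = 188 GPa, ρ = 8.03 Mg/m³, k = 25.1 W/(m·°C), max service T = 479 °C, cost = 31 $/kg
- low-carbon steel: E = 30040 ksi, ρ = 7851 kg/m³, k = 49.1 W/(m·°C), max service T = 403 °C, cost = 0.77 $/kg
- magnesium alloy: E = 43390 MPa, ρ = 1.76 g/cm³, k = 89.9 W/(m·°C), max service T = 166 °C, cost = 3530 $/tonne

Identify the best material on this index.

magnesium alloy

Screen on constraints: k ≥ 13.8 W/(m·K); max service T ≥ 146 °C; cost ≤ 17 $/kg. Survivors: gray cast iron, low-carbon steel, magnesium alloy.
In SI units:
  gray cast iron: E = 120.7 GPa, ρ = 7030 kg/m³
  low-carbon steel: E = 207.1 GPa, ρ = 7851 kg/m³
  magnesium alloy: E = 43.39 GPa, ρ = 1760 kg/m³
  magnesium alloy: M = 2.00×10⁻³
  low-carbon steel: M = 0.754×10⁻³
  gray cast iron: M = 0.703×10⁻³
Highest index: magnesium alloy.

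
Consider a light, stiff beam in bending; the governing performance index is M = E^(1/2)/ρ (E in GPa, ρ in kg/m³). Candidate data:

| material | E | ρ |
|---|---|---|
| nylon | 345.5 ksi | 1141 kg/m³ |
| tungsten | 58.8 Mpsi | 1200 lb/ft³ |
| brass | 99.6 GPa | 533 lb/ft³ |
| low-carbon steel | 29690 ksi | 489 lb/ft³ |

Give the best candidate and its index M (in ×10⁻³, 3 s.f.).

After converting to SI:
  nylon: E = 2.382 GPa, ρ = 1141 kg/m³
  tungsten: E = 405.4 GPa, ρ = 19220 kg/m³
  brass: E = 99.60 GPa, ρ = 8538 kg/m³
  low-carbon steel: E = 204.7 GPa, ρ = 7833 kg/m³
  low-carbon steel: M = 1.83×10⁻³
  nylon: M = 1.35×10⁻³
  brass: M = 1.17×10⁻³
  tungsten: M = 1.05×10⁻³
Low-carbon steel has the largest M.

low-carbon steel, M = 1.83×10⁻³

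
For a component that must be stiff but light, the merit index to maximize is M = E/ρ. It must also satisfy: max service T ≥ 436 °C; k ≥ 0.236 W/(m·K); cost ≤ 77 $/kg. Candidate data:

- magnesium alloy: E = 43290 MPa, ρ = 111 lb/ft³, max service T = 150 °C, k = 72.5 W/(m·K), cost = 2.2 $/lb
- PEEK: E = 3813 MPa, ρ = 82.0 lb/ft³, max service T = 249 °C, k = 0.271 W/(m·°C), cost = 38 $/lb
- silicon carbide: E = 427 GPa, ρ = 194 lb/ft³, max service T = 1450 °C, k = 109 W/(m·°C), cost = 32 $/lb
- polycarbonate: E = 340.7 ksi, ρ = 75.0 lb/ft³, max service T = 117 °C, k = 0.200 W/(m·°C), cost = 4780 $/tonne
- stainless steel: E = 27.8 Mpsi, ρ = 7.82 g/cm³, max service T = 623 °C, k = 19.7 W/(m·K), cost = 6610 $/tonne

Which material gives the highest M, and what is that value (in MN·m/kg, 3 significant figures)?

silicon carbide, M = 137 MN·m/kg

Screen on constraints: max service T ≥ 436 °C; k ≥ 0.236 W/(m·K); cost ≤ 77 $/kg. Survivors: silicon carbide, stainless steel.
Convert each candidate to consistent units, then evaluate M:
  silicon carbide: E = 427.0 GPa, ρ = 3108 kg/m³
  stainless steel: E = 191.7 GPa, ρ = 7820 kg/m³
  silicon carbide: M = 137 MN·m/kg
  stainless steel: M = 24.5 MN·m/kg
Highest index: silicon carbide.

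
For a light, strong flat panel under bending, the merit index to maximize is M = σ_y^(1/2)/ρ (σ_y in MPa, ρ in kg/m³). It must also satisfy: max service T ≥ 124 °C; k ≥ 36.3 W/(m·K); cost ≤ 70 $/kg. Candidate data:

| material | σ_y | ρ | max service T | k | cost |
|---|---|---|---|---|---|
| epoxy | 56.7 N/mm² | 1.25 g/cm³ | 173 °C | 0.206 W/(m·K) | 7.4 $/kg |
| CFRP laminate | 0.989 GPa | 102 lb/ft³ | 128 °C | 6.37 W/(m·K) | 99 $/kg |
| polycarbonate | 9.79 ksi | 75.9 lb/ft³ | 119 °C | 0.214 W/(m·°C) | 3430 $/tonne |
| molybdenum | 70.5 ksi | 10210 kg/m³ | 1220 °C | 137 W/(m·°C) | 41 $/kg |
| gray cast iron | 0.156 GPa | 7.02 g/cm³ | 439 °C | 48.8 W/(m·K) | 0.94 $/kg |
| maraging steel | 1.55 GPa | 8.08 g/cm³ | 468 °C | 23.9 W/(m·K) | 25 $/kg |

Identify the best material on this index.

molybdenum

Screen on constraints: max service T ≥ 124 °C; k ≥ 36.3 W/(m·K); cost ≤ 70 $/kg. Survivors: molybdenum, gray cast iron.
After converting to SI:
  molybdenum: σ_y = 486.1 MPa, ρ = 10210 kg/m³
  gray cast iron: σ_y = 156.0 MPa, ρ = 7020 kg/m³
  molybdenum: M = 2.16×10⁻³
  gray cast iron: M = 1.78×10⁻³
Highest index: molybdenum.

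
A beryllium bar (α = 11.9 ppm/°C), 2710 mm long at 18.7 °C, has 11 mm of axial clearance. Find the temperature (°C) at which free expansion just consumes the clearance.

α·L₀·ΔT = 11.0 mm ⇒ ΔT = 11.0 / (11.9×10⁻⁶ × 2710.0) = 341.1 K.
T = 18.7 + 341.1 = 359.8 °C.

360 °C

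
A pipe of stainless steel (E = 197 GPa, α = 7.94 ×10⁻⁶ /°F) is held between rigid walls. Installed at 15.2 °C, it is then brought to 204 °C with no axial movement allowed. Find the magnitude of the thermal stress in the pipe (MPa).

α = 7.94×10⁻⁶/°F × 9/5 = 14.3×10⁻⁶/K.
ΔT = 188.8 K. Constrained thermal stress σ = E·α·ΔT = 197.0×10³ MPa × 14.3×10⁻⁶ × 188.8 = 532 MPa (compressive).

532 MPa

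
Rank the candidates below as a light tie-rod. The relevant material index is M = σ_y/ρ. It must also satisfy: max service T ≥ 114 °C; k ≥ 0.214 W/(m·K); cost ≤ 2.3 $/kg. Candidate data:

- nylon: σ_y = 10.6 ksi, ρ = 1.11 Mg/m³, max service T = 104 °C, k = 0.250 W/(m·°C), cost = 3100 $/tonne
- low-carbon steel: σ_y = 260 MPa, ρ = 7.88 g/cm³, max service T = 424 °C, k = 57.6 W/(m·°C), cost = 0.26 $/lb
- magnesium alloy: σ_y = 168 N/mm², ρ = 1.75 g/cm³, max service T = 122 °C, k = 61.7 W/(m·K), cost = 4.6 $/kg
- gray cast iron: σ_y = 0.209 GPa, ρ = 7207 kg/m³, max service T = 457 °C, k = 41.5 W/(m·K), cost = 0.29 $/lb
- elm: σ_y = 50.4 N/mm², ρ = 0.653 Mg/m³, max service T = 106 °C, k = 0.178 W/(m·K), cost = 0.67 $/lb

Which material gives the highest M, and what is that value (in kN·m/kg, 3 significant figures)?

Screen on constraints: max service T ≥ 114 °C; k ≥ 0.214 W/(m·K); cost ≤ 2.3 $/kg. Survivors: low-carbon steel, gray cast iron.
In SI units:
  low-carbon steel: σ_y = 260.0 MPa, ρ = 7880 kg/m³
  gray cast iron: σ_y = 209.0 MPa, ρ = 7207 kg/m³
  low-carbon steel: M = 33.0 kN·m/kg
  gray cast iron: M = 29.0 kN·m/kg
The maximum is for low-carbon steel.

low-carbon steel, M = 33.0 kN·m/kg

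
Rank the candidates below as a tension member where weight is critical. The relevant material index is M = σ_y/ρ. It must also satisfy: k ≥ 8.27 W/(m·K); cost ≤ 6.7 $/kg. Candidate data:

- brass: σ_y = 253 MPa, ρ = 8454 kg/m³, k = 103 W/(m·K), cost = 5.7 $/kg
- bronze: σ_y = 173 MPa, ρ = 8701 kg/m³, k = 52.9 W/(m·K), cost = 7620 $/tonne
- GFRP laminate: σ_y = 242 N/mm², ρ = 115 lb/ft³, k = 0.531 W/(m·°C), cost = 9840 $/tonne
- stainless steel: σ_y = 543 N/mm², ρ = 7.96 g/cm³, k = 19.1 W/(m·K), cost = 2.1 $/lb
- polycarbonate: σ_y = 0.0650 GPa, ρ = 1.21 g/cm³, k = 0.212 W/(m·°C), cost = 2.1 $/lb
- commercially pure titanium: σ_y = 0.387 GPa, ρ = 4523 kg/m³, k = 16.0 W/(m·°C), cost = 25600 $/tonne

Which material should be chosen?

stainless steel

Screen on constraints: k ≥ 8.27 W/(m·K); cost ≤ 6.7 $/kg. Survivors: brass, stainless steel.
Convert each candidate to consistent units, then evaluate M:
  brass: σ_y = 253.0 MPa, ρ = 8454 kg/m³
  stainless steel: σ_y = 543.0 MPa, ρ = 7960 kg/m³
  stainless steel: M = 68.2 kN·m/kg
  brass: M = 29.9 kN·m/kg
The maximum is for stainless steel.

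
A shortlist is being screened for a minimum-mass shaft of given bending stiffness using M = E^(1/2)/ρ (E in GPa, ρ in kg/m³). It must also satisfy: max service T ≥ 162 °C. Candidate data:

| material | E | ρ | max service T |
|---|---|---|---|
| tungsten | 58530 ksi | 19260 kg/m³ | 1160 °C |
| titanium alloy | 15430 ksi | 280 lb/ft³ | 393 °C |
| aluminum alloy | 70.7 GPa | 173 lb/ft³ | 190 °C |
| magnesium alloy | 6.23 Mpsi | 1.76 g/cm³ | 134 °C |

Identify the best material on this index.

Screen on constraints: max service T ≥ 162 °C. Survivors: tungsten, titanium alloy, aluminum alloy.
Convert each candidate to consistent units, then evaluate M:
  tungsten: E = 403.6 GPa, ρ = 19260 kg/m³
  titanium alloy: E = 106.4 GPa, ρ = 4485 kg/m³
  aluminum alloy: E = 70.70 GPa, ρ = 2771 kg/m³
  aluminum alloy: M = 3.03×10⁻³
  titanium alloy: M = 2.30×10⁻³
  tungsten: M = 1.04×10⁻³
Aluminum alloy ranks first.

aluminum alloy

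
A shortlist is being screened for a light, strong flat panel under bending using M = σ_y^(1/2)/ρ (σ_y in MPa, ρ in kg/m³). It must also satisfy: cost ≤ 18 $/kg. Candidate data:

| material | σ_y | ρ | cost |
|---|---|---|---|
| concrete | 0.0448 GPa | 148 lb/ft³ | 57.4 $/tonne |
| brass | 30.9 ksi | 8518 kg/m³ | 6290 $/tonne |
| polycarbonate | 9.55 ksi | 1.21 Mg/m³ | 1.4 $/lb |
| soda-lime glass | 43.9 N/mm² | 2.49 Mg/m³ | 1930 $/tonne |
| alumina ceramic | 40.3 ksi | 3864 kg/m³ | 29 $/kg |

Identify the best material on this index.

Screen on constraints: cost ≤ 18 $/kg. Survivors: concrete, brass, polycarbonate, soda-lime glass.
After converting to SI:
  concrete: σ_y = 44.80 MPa, ρ = 2371 kg/m³
  brass: σ_y = 213.0 MPa, ρ = 8518 kg/m³
  polycarbonate: σ_y = 65.84 MPa, ρ = 1210 kg/m³
  soda-lime glass: σ_y = 43.90 MPa, ρ = 2490 kg/m³
  polycarbonate: M = 6.71×10⁻³
  concrete: M = 2.82×10⁻³
  soda-lime glass: M = 2.66×10⁻³
  brass: M = 1.71×10⁻³
Polycarbonate has the largest M.

polycarbonate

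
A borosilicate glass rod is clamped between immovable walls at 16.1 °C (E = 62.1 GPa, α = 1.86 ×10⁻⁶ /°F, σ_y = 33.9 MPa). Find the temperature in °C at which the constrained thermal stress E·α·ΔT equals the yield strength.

179 °C

α = 1.86×10⁻⁶/°F × 9/5 = 3.35×10⁻⁶/K.
E·α·ΔT = 33.90 MPa ⇒ ΔT = 33.90 / (62.10×10³ × 3.35×10⁻⁶) = 163.1 K.
T = 16.1 + 163.1 = 179.2 °C.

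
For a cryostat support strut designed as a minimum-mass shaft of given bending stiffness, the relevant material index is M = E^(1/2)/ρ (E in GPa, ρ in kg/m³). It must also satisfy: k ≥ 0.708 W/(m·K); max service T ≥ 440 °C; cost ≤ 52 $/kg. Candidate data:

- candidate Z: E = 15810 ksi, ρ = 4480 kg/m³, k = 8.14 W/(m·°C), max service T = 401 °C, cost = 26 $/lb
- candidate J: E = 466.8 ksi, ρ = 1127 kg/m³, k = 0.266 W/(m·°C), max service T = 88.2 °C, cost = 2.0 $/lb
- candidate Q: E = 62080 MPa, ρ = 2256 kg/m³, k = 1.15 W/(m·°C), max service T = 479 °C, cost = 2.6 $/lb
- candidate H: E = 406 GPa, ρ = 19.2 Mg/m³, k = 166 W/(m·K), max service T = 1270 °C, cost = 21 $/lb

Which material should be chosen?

candidate Q

Screen on constraints: k ≥ 0.708 W/(m·K); max service T ≥ 440 °C; cost ≤ 52 $/kg. Survivors: candidate Q, candidate H.
Convert each candidate to consistent units, then evaluate M:
  candidate Q: E = 62.08 GPa, ρ = 2256 kg/m³
  candidate H: E = 406.0 GPa, ρ = 19200 kg/m³
  candidate Q: M = 3.49×10⁻³
  candidate H: M = 1.05×10⁻³
Candidate Q has the largest M.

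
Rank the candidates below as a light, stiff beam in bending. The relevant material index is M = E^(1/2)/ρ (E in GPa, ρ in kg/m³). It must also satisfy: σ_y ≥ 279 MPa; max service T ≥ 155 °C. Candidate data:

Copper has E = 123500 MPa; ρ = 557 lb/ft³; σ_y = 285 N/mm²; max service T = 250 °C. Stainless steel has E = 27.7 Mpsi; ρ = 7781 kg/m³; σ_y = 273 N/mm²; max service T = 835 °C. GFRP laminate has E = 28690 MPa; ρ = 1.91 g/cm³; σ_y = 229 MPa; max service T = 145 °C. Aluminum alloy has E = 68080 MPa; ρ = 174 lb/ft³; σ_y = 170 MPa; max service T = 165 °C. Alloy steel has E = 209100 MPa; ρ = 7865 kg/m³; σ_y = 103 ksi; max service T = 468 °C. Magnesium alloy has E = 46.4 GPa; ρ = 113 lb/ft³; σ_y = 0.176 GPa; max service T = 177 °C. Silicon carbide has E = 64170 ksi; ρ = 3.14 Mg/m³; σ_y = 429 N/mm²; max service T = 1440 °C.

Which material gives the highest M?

silicon carbide

Screen on constraints: σ_y ≥ 279 MPa; max service T ≥ 155 °C. Survivors: copper, alloy steel, silicon carbide.
Convert each candidate to consistent units, then evaluate M:
  copper: E = 123.5 GPa, ρ = 8922 kg/m³
  alloy steel: E = 209.1 GPa, ρ = 7865 kg/m³
  silicon carbide: E = 442.4 GPa, ρ = 3140 kg/m³
  silicon carbide: M = 6.70×10⁻³
  alloy steel: M = 1.84×10⁻³
  copper: M = 1.25×10⁻³
Highest index: silicon carbide.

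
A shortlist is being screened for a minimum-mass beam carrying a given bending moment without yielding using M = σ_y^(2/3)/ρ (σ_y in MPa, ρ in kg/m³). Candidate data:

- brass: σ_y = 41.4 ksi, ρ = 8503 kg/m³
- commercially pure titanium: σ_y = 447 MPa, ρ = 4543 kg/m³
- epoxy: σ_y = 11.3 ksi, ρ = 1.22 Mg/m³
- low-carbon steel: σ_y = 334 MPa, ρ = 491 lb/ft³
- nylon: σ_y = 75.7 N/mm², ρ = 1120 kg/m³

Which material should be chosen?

Convert each candidate to consistent units, then evaluate M:
  brass: σ_y = 285.4 MPa, ρ = 8503 kg/m³
  commercially pure titanium: σ_y = 447.0 MPa, ρ = 4543 kg/m³
  epoxy: σ_y = 77.91 MPa, ρ = 1220 kg/m³
  low-carbon steel: σ_y = 334.0 MPa, ρ = 7865 kg/m³
  nylon: σ_y = 75.70 MPa, ρ = 1120 kg/m³
  nylon: M = 16.0×10⁻³
  epoxy: M = 15.0×10⁻³
  commercially pure titanium: M = 12.9×10⁻³
  low-carbon steel: M = 6.12×10⁻³
  brass: M = 5.10×10⁻³
The maximum is for nylon.

nylon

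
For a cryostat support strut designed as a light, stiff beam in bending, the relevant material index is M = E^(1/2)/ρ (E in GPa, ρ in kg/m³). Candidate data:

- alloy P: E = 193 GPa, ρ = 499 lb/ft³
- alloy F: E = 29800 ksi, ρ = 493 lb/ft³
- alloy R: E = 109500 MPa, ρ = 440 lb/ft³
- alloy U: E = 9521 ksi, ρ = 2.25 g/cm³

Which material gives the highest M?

In SI units:
  alloy P: E = 193.0 GPa, ρ = 7993 kg/m³
  alloy F: E = 205.5 GPa, ρ = 7897 kg/m³
  alloy R: E = 109.5 GPa, ρ = 7048 kg/m³
  alloy U: E = 65.65 GPa, ρ = 2250 kg/m³
  alloy U: M = 3.60×10⁻³
  alloy F: M = 1.82×10⁻³
  alloy P: M = 1.74×10⁻³
  alloy R: M = 1.48×10⁻³
Alloy U has the largest M.

alloy U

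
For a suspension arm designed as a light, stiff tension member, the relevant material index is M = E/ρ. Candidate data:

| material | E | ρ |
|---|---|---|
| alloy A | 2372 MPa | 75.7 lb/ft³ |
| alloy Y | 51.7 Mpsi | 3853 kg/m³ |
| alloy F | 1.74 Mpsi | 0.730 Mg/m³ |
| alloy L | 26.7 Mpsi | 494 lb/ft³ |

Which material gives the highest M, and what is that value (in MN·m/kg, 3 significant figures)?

Normalizing units and computing the index:
  alloy A: E = 2.372 GPa, ρ = 1213 kg/m³
  alloy Y: E = 356.5 GPa, ρ = 3853 kg/m³
  alloy F: E = 12.00 GPa, ρ = 730.0 kg/m³
  alloy L: E = 184.1 GPa, ρ = 7913 kg/m³
  alloy Y: M = 92.5 MN·m/kg
  alloy L: M = 23.3 MN·m/kg
  alloy F: M = 16.4 MN·m/kg
  alloy A: M = 1.96 MN·m/kg
Highest index: alloy Y.

alloy Y, M = 92.5 MN·m/kg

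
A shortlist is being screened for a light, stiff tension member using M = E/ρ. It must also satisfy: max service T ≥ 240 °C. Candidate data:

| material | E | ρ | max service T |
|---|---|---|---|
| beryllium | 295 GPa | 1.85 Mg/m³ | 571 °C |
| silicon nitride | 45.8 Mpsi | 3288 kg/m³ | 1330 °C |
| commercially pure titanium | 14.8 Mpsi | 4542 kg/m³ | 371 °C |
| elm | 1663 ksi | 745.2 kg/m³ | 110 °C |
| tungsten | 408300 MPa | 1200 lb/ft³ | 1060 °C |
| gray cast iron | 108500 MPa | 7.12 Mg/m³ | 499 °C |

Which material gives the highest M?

Screen on constraints: max service T ≥ 240 °C. Survivors: beryllium, silicon nitride, commercially pure titanium, tungsten, gray cast iron.
After converting to SI:
  beryllium: E = 295.0 GPa, ρ = 1850 kg/m³
  silicon nitride: E = 315.8 GPa, ρ = 3288 kg/m³
  commercially pure titanium: E = 102.0 GPa, ρ = 4542 kg/m³
  tungsten: E = 408.3 GPa, ρ = 19220 kg/m³
  gray cast iron: E = 108.5 GPa, ρ = 7120 kg/m³
  beryllium: M = 159 MN·m/kg
  silicon nitride: M = 96.0 MN·m/kg
  commercially pure titanium: M = 22.5 MN·m/kg
  tungsten: M = 21.2 MN·m/kg
  gray cast iron: M = 15.2 MN·m/kg
The maximum is for beryllium.

beryllium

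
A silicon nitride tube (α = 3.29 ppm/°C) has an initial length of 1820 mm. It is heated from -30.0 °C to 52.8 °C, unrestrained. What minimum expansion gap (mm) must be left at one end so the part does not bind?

0.496 mm

ΔT = 52.8 − (-30.0) = 82.80 K.
ΔL = α·L₀·ΔT = 3.29×10⁻⁶ × 1820 mm × 82.80 K = 0.496 mm.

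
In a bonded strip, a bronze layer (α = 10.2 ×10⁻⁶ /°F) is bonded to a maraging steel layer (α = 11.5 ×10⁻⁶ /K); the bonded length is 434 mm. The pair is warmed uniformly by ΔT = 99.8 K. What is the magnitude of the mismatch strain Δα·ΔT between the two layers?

bronze: α = 10.2×10⁻⁶/°F × 9/5 = 18.4×10⁻⁶/K.
Δα = |18.4 − 11.5|×10⁻⁶/K = 6.86×10⁻⁶/K.
Mismatch strain = Δα·ΔT = 6.86×10⁻⁶ × 99.8 = 6.85×10⁻⁴.

6.85×10⁻⁴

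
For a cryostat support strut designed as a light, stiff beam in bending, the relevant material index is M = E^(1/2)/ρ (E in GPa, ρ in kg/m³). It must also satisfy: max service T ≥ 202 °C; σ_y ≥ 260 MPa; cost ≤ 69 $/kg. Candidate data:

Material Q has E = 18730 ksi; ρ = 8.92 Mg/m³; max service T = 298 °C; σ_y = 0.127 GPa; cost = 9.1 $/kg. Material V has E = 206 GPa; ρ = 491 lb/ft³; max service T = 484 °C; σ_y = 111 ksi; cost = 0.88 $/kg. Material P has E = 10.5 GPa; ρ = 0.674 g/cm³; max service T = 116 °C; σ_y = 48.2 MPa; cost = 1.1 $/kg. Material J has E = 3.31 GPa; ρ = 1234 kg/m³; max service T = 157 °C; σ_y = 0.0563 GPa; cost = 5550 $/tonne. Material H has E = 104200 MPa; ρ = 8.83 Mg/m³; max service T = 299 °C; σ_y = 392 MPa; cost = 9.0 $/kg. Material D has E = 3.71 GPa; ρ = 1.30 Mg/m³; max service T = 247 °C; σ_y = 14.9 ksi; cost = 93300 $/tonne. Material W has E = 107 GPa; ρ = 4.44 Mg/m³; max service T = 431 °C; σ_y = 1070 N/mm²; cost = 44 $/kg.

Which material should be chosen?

material W

Screen on constraints: max service T ≥ 202 °C; σ_y ≥ 260 MPa; cost ≤ 69 $/kg. Survivors: material V, material H, material W.
Convert each candidate to consistent units, then evaluate M:
  material V: E = 206.0 GPa, ρ = 7865 kg/m³
  material H: E = 104.2 GPa, ρ = 8830 kg/m³
  material W: E = 107.0 GPa, ρ = 4440 kg/m³
  material W: M = 2.33×10⁻³
  material V: M = 1.82×10⁻³
  material H: M = 1.16×10⁻³
The maximum is for material W.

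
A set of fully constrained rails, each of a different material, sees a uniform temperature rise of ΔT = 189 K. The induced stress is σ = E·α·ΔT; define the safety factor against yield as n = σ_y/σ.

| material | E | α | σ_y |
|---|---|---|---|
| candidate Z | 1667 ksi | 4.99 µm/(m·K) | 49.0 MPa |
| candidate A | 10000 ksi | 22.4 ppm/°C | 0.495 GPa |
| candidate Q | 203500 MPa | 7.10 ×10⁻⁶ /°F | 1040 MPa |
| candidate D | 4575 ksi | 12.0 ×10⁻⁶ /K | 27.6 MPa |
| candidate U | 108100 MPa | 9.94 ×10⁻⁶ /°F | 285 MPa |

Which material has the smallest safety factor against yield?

With everything in SI (GPa, ×10⁻⁶/K, MPa):
  candidate Z: E = 11.49, α = 4.99, σ_y = 49.00 → σ = 10.8 MPa, n = 4.52
  candidate A: E = 68.95, α = 22.4, σ_y = 495.0 → σ = 292 MPa, n = 1.70
  candidate Q: E = 203.5, α = 12.8, σ_y = 1040 → σ = 492 MPa, n = 2.12
  candidate D: E = 31.54, α = 12.0, σ_y = 27.60 → σ = 71.5 MPa, n = 0.386
  candidate U: E = 108.1, α = 17.9, σ_y = 285.0 → σ = 366 MPa, n = 0.780
The minimum is candidate D at n = 0.386.

candidate D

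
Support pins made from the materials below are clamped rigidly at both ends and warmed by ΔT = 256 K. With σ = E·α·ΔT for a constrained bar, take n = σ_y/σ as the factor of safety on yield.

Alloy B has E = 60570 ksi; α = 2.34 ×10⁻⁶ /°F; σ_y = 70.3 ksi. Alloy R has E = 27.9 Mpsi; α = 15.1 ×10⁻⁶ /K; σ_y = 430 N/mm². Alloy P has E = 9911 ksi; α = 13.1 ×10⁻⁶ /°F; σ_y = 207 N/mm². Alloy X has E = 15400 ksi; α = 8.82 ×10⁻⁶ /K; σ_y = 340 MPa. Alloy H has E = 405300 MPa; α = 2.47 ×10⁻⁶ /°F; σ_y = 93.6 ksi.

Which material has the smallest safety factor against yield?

Converting E to GPa, α to ×10⁻⁶/K, σ_y to MPa, then σ and n for each:
  alloy B: E = 417.6, α = 4.21, σ_y = 484.7 → σ = 450 MPa, n = 1.08
  alloy R: E = 192.4, α = 15.1, σ_y = 430.0 → σ = 744 MPa, n = 0.578
  alloy P: E = 68.33, α = 23.6, σ_y = 207.0 → σ = 412 MPa, n = 0.502
  alloy X: E = 106.2, α = 8.82, σ_y = 340.0 → σ = 240 MPa, n = 1.42
  alloy H: E = 405.3, α = 4.45, σ_y = 645.3 → σ = 461 MPa, n = 1.40
Alloy P has the lowest safety factor, n = 0.502.

alloy P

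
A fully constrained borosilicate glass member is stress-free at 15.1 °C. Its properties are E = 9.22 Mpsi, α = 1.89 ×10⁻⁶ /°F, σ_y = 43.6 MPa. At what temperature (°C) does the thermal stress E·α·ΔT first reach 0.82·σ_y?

180 °C

E = 9.22 Mpsi = 63.57 GPa.
α = 1.89×10⁻⁶/°F × 9/5 = 3.40×10⁻⁶/K.
E·α·ΔT = 35.75 MPa ⇒ ΔT = 35.75 / (63.57×10³ × 3.40×10⁻⁶) = 165.3 K.
T = 15.1 + 165.3 = 180.4 °C.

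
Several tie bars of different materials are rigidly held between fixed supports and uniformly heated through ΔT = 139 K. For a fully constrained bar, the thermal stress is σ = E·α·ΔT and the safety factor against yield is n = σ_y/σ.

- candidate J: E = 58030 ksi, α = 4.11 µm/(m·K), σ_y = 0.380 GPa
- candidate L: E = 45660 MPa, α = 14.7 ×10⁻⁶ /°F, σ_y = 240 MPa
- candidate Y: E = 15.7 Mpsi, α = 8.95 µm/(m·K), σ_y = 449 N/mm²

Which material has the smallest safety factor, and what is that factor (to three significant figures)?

candidate L, n = 1.43

With everything in SI (GPa, ×10⁻⁶/K, MPa):
  candidate J: E = 400.1, α = 4.11, σ_y = 380.0 → σ = 229 MPa, n = 1.66
  candidate L: E = 45.66, α = 26.5, σ_y = 240.0 → σ = 168 MPa, n = 1.43
  candidate Y: E = 108.2, α = 8.95, σ_y = 449.0 → σ = 135 MPa, n = 3.33
Smallest n: candidate L with n = 1.43.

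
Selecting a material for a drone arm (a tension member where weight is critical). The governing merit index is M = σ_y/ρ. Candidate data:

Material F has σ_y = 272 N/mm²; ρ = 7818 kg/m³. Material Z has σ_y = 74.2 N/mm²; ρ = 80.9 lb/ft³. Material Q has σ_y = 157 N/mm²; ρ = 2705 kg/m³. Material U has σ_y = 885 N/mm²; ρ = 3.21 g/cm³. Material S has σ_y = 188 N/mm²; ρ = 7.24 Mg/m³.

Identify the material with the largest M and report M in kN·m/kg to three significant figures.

material U, M = 276 kN·m/kg

Normalizing units and computing the index:
  material F: σ_y = 272.0 MPa, ρ = 7818 kg/m³
  material Z: σ_y = 74.20 MPa, ρ = 1296 kg/m³
  material Q: σ_y = 157.0 MPa, ρ = 2705 kg/m³
  material U: σ_y = 885.0 MPa, ρ = 3210 kg/m³
  material S: σ_y = 188.0 MPa, ρ = 7240 kg/m³
  material U: M = 276 kN·m/kg
  material Q: M = 58.0 kN·m/kg
  material Z: M = 57.3 kN·m/kg
  material F: M = 34.8 kN·m/kg
  material S: M = 26.0 kN·m/kg
Material U ranks first.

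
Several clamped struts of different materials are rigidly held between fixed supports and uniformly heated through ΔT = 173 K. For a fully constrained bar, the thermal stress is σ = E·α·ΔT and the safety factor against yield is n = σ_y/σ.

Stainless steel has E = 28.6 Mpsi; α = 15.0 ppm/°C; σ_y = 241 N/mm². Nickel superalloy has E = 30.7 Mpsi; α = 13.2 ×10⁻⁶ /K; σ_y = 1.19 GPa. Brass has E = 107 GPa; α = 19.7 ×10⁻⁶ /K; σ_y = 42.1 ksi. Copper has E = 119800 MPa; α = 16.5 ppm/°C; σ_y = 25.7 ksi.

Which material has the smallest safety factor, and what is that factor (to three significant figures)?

Converting E to GPa, α to ×10⁻⁶/K, σ_y to MPa, then σ and n for each:
  stainless steel: E = 197.2, α = 15.0, σ_y = 241.0 → σ = 512 MPa, n = 0.471
  nickel superalloy: E = 211.7, α = 13.2, σ_y = 1190 → σ = 483 MPa, n = 2.46
  brass: E = 107.0, α = 19.7, σ_y = 290.3 → σ = 365 MPa, n = 0.796
  copper: E = 119.8, α = 16.5, σ_y = 177.2 → σ = 342 MPa, n = 0.518
Smallest n: stainless steel with n = 0.471.

stainless steel, n = 0.471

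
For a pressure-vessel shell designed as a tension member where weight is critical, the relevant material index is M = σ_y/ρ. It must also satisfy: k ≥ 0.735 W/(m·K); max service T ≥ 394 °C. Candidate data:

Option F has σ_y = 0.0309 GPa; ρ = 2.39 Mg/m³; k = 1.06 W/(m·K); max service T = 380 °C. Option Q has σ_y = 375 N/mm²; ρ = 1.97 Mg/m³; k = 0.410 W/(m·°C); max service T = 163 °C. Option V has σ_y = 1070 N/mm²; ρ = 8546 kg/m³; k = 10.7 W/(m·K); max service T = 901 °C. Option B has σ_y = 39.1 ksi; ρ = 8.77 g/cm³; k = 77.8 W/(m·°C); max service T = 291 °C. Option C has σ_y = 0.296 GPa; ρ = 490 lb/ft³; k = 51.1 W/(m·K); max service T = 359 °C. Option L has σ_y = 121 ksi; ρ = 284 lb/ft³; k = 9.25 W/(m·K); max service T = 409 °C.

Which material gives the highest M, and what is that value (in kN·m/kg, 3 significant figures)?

Screen on constraints: k ≥ 0.735 W/(m·K); max service T ≥ 394 °C. Survivors: option V, option L.
Normalizing units and computing the index:
  option V: σ_y = 1070 MPa, ρ = 8546 kg/m³
  option L: σ_y = 834.3 MPa, ρ = 4549 kg/m³
  option L: M = 183 kN·m/kg
  option V: M = 125 kN·m/kg
The maximum is for option L.

option L, M = 183 kN·m/kg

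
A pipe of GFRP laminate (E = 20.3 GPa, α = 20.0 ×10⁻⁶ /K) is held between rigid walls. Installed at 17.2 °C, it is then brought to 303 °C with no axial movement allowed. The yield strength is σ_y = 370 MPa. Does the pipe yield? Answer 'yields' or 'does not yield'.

ΔT = 285.8 K. Constrained thermal stress σ = E·α·ΔT = 20.30×10³ MPa × 20.0×10⁻⁶ × 285.8 = 116 MPa (compressive).
Compare to σ_y = 370 MPa: σ < σ_y, so it does not yield.

does not yield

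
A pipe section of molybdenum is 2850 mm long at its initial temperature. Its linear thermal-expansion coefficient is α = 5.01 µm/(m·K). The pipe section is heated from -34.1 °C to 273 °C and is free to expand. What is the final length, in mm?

ΔT = 273 − (-34.1) = 307.1 K.
ΔL = α·L₀·ΔT = 5.01×10⁻⁶ × 2850 mm × 307.1 K = 4.38 mm.
L = L₀ + ΔL = 2850 + 4.38 = 2854.4 mm.

2854.4 mm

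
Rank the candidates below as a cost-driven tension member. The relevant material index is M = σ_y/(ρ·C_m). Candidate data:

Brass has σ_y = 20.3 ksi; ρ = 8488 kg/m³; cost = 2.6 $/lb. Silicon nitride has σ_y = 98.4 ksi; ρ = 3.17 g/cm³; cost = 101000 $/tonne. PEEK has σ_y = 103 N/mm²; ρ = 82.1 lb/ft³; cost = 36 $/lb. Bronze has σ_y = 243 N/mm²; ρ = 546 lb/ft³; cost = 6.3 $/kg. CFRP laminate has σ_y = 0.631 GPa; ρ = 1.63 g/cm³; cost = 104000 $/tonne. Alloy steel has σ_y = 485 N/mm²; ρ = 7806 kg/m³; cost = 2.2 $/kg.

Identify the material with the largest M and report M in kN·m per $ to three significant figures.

alloy steel, M = 28.2 kN·m per $

Putting every candidate on a common basis:
  brass: σ_y = 140.0 MPa, ρ = 8488 kg/m³, cost = 5.732 $/kg
  silicon nitride: σ_y = 678.4 MPa, ρ = 3170 kg/m³, cost = 101.0 $/kg
  PEEK: σ_y = 103.0 MPa, ρ = 1315 kg/m³, cost = 79.37 $/kg
  bronze: σ_y = 243.0 MPa, ρ = 8746 kg/m³, cost = 6.300 $/kg
  CFRP laminate: σ_y = 631.0 MPa, ρ = 1630 kg/m³, cost = 104.0 $/kg
  alloy steel: σ_y = 485.0 MPa, ρ = 7806 kg/m³, cost = 2.200 $/kg
  alloy steel: M = 28.2 kN·m per $
  bronze: M = 4.41 kN·m per $
  CFRP laminate: M = 3.72 kN·m per $
  brass: M = 2.88 kN·m per $
  silicon nitride: M = 2.12 kN·m per $
  PEEK: M = 0.987 kN·m per $
The maximum is for alloy steel.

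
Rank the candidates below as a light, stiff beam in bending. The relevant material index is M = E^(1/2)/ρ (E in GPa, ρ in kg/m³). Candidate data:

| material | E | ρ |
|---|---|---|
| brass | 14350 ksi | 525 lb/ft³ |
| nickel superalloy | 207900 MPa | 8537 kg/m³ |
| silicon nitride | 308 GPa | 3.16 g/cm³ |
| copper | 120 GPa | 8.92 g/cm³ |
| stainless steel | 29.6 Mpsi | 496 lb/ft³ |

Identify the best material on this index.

Convert each candidate to consistent units, then evaluate M:
  brass: E = 98.94 GPa, ρ = 8410 kg/m³
  nickel superalloy: E = 207.9 GPa, ρ = 8537 kg/m³
  silicon nitride: E = 308.0 GPa, ρ = 3160 kg/m³
  copper: E = 120.0 GPa, ρ = 8920 kg/m³
  stainless steel: E = 204.1 GPa, ρ = 7945 kg/m³
  silicon nitride: M = 5.55×10⁻³
  stainless steel: M = 1.80×10⁻³
  nickel superalloy: M = 1.69×10⁻³
  copper: M = 1.23×10⁻³
  brass: M = 1.18×10⁻³
Silicon nitride ranks first.

silicon nitride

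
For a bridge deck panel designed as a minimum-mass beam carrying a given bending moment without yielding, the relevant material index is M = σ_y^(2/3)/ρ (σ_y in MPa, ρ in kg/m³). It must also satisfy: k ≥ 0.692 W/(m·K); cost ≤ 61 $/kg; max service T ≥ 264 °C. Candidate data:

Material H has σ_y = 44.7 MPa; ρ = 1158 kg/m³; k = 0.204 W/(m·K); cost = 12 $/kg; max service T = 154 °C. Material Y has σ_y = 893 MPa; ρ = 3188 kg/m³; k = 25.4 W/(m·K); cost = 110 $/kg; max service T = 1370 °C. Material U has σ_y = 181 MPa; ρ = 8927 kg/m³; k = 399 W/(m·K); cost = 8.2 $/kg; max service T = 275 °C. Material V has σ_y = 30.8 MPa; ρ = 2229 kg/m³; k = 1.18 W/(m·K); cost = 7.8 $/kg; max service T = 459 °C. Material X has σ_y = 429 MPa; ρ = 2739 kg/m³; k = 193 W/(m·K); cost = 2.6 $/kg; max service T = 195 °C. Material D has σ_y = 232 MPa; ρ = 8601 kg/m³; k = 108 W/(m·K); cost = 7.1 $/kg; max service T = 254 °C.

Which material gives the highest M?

Screen on constraints: k ≥ 0.692 W/(m·K); cost ≤ 61 $/kg; max service T ≥ 264 °C. Survivors: material U, material V.
Per-candidate index values:
  material V: M = 4.41×10⁻³
  material U: M = 3.58×10⁻³
Material V has the largest M.

material V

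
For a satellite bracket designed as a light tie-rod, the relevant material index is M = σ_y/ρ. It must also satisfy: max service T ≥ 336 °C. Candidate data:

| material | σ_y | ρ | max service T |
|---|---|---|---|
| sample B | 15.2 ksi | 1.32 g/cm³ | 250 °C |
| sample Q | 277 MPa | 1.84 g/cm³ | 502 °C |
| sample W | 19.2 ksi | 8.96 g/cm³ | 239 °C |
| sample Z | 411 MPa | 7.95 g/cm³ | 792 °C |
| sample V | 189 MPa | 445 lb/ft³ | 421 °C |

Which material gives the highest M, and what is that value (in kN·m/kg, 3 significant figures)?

sample Q, M = 151 kN·m/kg

Screen on constraints: max service T ≥ 336 °C. Survivors: sample Q, sample Z, sample V.
In SI units:
  sample Q: σ_y = 277.0 MPa, ρ = 1840 kg/m³
  sample Z: σ_y = 411.0 MPa, ρ = 7950 kg/m³
  sample V: σ_y = 189.0 MPa, ρ = 7128 kg/m³
  sample Q: M = 151 kN·m/kg
  sample Z: M = 51.7 kN·m/kg
  sample V: M = 26.5 kN·m/kg
Sample Q has the largest M.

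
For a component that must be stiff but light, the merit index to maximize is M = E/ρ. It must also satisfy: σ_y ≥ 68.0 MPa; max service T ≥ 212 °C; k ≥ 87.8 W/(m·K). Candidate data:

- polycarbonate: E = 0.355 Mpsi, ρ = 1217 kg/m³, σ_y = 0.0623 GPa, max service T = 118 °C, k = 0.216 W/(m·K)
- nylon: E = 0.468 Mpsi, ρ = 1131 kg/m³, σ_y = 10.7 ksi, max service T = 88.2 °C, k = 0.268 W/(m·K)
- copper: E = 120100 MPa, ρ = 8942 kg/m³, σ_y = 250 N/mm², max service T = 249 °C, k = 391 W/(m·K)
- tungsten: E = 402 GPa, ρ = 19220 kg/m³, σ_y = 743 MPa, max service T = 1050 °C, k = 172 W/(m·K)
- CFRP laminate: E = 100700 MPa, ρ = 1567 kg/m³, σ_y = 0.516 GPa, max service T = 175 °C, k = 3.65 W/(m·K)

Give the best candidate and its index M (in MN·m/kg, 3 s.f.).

Screen on constraints: σ_y ≥ 68.0 MPa; max service T ≥ 212 °C; k ≥ 87.8 W/(m·K). Survivors: copper, tungsten.
In SI units:
  copper: E = 120.1 GPa, ρ = 8942 kg/m³
  tungsten: E = 402.0 GPa, ρ = 19220 kg/m³
  tungsten: M = 20.9 MN·m/kg
  copper: M = 13.4 MN·m/kg
Tungsten has the largest M.

tungsten, M = 20.9 MN·m/kg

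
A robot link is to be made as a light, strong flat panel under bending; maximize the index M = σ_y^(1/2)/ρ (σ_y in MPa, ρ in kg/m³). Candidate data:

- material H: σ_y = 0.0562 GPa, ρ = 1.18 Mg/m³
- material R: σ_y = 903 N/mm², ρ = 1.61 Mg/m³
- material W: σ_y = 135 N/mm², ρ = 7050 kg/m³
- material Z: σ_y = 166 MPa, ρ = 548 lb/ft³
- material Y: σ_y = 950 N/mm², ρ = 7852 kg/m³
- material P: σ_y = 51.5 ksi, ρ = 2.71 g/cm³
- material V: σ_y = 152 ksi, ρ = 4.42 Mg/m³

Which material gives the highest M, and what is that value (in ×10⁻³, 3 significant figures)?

Putting every candidate on a common basis:
  material H: σ_y = 56.20 MPa, ρ = 1180 kg/m³
  material R: σ_y = 903.0 MPa, ρ = 1610 kg/m³
  material W: σ_y = 135.0 MPa, ρ = 7050 kg/m³
  material Z: σ_y = 166.0 MPa, ρ = 8778 kg/m³
  material Y: σ_y = 950.0 MPa, ρ = 7852 kg/m³
  material P: σ_y = 355.1 MPa, ρ = 2710 kg/m³
  material V: σ_y = 1048 MPa, ρ = 4420 kg/m³
  material R: M = 18.7×10⁻³
  material V: M = 7.32×10⁻³
  material P: M = 6.95×10⁻³
  material H: M = 6.35×10⁻³
  material Y: M = 3.93×10⁻³
  material W: M = 1.65×10⁻³
  material Z: M = 1.47×10⁻³
Highest index: material R.

material R, M = 18.7×10⁻³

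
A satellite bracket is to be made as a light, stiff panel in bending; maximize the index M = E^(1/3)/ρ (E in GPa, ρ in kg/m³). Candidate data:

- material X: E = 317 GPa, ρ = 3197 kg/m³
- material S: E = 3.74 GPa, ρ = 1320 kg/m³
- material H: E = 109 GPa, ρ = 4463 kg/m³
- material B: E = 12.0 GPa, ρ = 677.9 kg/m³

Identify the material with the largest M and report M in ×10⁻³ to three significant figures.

Computing M directly (units already consistent):
  material B: M = 3.38×10⁻³
  material X: M = 2.13×10⁻³
  material S: M = 1.18×10⁻³
  material H: M = 1.07×10⁻³
Highest index: material B.

material B, M = 3.38×10⁻³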